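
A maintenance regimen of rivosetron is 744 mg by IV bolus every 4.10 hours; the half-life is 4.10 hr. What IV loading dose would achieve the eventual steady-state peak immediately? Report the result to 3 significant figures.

k = ln 2 / 4.10 = 0.1691 hr⁻¹
Accumulation ratio R = 1 / (1 − e^(−kτ)) = 1 / (1 − e^(−0.1691×4.10)) = 1 / (1 − 0.5000) = 2.000
Loading dose = maintenance dose × R = 744 × 2.000 ≈ 1490 mg

1490 mg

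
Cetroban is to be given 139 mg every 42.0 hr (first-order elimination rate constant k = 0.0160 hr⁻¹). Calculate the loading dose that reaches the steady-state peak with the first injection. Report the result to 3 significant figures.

Accumulation ratio R = 1 / (1 − e^(−kτ)) = 1 / (1 − e^(−0.01600×42.0)) = 1 / (1 − 0.5107) = 2.044
Loading dose = maintenance dose × R = 139 × 2.044 ≈ 284 mg

284 mg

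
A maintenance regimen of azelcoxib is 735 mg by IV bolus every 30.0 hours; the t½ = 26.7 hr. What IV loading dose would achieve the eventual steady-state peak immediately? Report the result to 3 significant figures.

k = ln 2 / 26.7 = 0.02596 hr⁻¹
Accumulation ratio R = 1 / (1 − e^(−kτ)) = 1 / (1 − e^(−0.02596×30.0)) = 1 / (1 − 0.4589) = 1.848
Loading dose = maintenance dose × R = 735 × 1.848 ≈ 1360 mg

1360 mg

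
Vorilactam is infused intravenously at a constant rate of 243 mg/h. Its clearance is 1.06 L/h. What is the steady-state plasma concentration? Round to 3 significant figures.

Css = infusion rate / CL = 243 / 1.06 ≈ 229 mg/L

229 mg/L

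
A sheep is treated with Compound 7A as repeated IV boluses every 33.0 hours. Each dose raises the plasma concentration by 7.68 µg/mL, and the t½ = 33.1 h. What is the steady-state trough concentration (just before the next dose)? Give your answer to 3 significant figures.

k = ln 2 / 33.1 = 0.02094 h⁻¹
Fraction remaining after one interval: e^(−kτ) = e^(−0.02094 × 33.0) = 0.5010
R = 1 / (1 − 0.5010) = 2.004
Css,max = 7.68 × 2.004 = 15.39 µg/mL
Css,min = Css,max × e^(−kτ) = 15.39 × 0.5010 ≈ 7.71 µg/mL

7.71 µg/mL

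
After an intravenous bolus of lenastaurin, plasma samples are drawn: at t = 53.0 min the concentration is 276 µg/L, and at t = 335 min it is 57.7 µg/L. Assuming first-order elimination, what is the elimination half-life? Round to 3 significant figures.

k = ln(C₁/C₂) / (t₂ − t₁) = ln(276/57.7) / (335 − 53.0)
  = 1.565 / 282.0 = 0.005550 min⁻¹
t½ = ln 2 / k = ln 2 / 0.005550 ≈ 125 minutes

125 minutes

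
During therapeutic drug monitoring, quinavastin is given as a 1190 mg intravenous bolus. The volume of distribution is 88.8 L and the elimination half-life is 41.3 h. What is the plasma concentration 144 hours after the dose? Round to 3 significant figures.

1.20 mg/L

C₀ = dose / V = 1190 / 88.8 = 13.40 mg/L
k = ln 2 / 41.3 = 0.01678 h⁻¹
C(t) = C₀ e^(−kt) = 13.40 × e^(−0.01678 × 144) = 13.40 × e^(−2.417) = 13.40 × 0.08921 ≈ 1.20 mg/L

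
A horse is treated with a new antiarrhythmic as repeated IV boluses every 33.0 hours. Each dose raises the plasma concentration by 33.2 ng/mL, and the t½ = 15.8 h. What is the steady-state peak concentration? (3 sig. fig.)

k = ln 2 / 15.8 = 0.04387 h⁻¹
Fraction remaining after one interval: e^(−kτ) = e^(−0.04387 × 33.0) = 0.2351
R = 1 / (1 − 0.2351) = 1.307
Css,max = 33.2 × 1.307 ≈ 43.4 ng/mL

43.4 ng/mL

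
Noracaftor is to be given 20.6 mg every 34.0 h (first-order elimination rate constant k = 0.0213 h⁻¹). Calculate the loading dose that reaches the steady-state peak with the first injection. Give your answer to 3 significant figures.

40.0 mg

Accumulation ratio R = 1 / (1 − e^(−kτ)) = 1 / (1 − e^(−0.02130×34.0)) = 1 / (1 − 0.4847) = 1.941
Loading dose = maintenance dose × R = 20.6 × 1.941 ≈ 40.0 mg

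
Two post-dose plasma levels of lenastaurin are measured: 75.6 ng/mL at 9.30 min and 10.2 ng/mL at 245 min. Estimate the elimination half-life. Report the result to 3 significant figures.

81.6 minutes

k = ln(C₁/C₂) / (t₂ − t₁) = ln(75.6/10.2) / (245 − 9.30)
  = 2.003 / 235.7 = 0.008498 min⁻¹
t½ = ln 2 / k = ln 2 / 0.008498 ≈ 81.6 minutes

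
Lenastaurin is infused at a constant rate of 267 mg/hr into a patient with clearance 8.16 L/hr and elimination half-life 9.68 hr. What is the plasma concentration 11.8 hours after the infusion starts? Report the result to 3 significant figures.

18.7 µg/mL

Css = rate / CL = 267 / 8.16 = 32.72 µg/mL
k = ln 2 / 9.68 = 0.07161 hr⁻¹
C(t) = Css (1 − e^(−kt)) = 32.72 × (1 − e^(−0.8450)) = 32.72 × 0.5704 ≈ 18.7 µg/mL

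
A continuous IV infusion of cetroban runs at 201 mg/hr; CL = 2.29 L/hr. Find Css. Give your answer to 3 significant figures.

87.8 µg/mL

Css = infusion rate / CL = 201 / 2.29 ≈ 87.8 µg/mL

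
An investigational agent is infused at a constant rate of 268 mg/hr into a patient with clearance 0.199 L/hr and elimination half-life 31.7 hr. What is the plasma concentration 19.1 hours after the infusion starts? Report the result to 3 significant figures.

Css = rate / CL = 268 / 0.199 = 1347 mg/L
k = ln 2 / 31.7 = 0.02187 hr⁻¹
C(t) = Css (1 − e^(−kt)) = 1347 × (1 − e^(−0.4176)) = 1347 × 0.3414 ≈ 460 mg/L

460 mg/L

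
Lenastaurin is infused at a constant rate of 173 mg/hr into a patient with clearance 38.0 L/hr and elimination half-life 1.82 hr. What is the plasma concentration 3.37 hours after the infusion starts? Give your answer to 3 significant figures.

3.29 mg/L

Css = rate / CL = 173 / 38.0 = 4.553 mg/L
k = ln 2 / 1.82 = 0.3809 hr⁻¹
C(t) = Css (1 − e^(−kt)) = 4.553 × (1 − e^(−1.283)) = 4.553 × 0.7229 ≈ 3.29 mg/L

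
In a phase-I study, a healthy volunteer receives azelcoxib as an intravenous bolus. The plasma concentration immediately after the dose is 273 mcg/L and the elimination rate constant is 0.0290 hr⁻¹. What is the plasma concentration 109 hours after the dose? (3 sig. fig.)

C(t) = C₀ e^(−kt) = 273 × e^(−0.02900 × 109) = 273 × e^(−3.161) = 273 × 0.04238 ≈ 11.6 mcg/L

11.6 mcg/L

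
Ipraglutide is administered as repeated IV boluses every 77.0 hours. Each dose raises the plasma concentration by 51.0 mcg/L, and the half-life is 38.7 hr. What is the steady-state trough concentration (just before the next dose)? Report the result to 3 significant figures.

17.2 mcg/L

k = ln 2 / 38.7 = 0.01791 hr⁻¹
Fraction remaining after one interval: e^(−kτ) = e^(−0.01791 × 77.0) = 0.2518
R = 1 / (1 − 0.2518) = 1.337
Css,max = 51.0 × 1.337 = 68.16 mcg/L
Css,min = Css,max × e^(−kτ) = 68.16 × 0.2518 ≈ 17.2 mcg/L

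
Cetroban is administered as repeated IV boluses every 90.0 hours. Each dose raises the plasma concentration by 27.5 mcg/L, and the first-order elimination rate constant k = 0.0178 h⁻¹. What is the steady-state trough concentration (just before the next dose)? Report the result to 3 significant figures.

6.94 mcg/L

Fraction remaining after one interval: e^(−kτ) = e^(−0.01780 × 90.0) = 0.2015
R = 1 / (1 − 0.2015) = 1.252
Css,max = 27.5 × 1.252 = 34.44 mcg/L
Css,min = Css,max × e^(−kτ) = 34.44 × 0.2015 ≈ 6.94 mcg/L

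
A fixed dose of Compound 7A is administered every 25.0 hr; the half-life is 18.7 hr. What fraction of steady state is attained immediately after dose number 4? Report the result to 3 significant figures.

k = ln 2 / 18.7 = 0.03707 hr⁻¹
f_n = 1 − e^(−nkτ) = 1 − e^(−4 × 0.03707 × 25.0) = 1 − e^(−3.707) = 1 − 0.02456 ≈ 0.975

0.975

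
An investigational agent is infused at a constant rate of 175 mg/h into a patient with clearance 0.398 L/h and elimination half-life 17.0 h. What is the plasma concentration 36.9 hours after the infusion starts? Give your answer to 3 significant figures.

342 µg/mL

Css = rate / CL = 175 / 0.398 = 439.7 µg/mL
k = ln 2 / 17.0 = 0.04077 h⁻¹
C(t) = Css (1 − e^(−kt)) = 439.7 × (1 − e^(−1.505)) = 439.7 × 0.7779 ≈ 342 µg/mL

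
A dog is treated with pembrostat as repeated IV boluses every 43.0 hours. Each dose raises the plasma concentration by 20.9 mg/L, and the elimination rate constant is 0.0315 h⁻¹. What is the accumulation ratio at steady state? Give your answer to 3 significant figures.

1.35

Fraction remaining after one interval: e^(−kτ) = e^(−0.03150 × 43.0) = 0.2581
R = 1 / (1 − 0.2581) = 1 / 0.7419 ≈ 1.35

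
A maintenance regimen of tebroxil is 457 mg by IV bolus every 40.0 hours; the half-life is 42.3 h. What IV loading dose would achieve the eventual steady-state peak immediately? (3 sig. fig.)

951 mg

k = ln 2 / 42.3 = 0.01639 h⁻¹
Accumulation ratio R = 1 / (1 − e^(−kτ)) = 1 / (1 − e^(−0.01639×40.0)) = 1 / (1 − 0.5192) = 2.080
Loading dose = maintenance dose × R = 457 × 2.080 ≈ 951 mg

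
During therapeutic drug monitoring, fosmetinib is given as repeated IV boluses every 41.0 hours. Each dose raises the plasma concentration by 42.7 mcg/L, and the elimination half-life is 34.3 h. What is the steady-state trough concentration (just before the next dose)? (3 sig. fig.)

33.1 mcg/L

k = ln 2 / 34.3 = 0.02021 h⁻¹
Fraction remaining after one interval: e^(−kτ) = e^(−0.02021 × 41.0) = 0.4367
R = 1 / (1 − 0.4367) = 1.775
Css,max = 42.7 × 1.775 = 75.80 mcg/L
Css,min = Css,max × e^(−kτ) = 75.80 × 0.4367 ≈ 33.1 mcg/L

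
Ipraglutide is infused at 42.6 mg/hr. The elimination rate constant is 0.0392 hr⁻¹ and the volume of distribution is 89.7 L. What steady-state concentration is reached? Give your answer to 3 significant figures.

CL = k · V = 0.0392 × 89.7 = 3.516 L/hr
Css = rate / CL = 42.6 / 3.516 ≈ 12.1 µg/mL

12.1 µg/mL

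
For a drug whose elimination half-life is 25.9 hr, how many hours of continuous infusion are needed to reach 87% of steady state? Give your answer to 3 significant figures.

76.2 hours

k = ln 2 / 25.9 = 0.02676 hr⁻¹
f = 1 − e^(−kt)  ⇒  t = −ln(1 − f) / k
t = −ln(1 − 0.87) / 0.02676 = 2.040 / 0.02676 ≈ 76.2 hours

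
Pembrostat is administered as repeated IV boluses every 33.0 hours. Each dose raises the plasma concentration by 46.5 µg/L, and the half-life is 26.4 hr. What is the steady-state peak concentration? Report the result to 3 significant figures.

k = ln 2 / 26.4 = 0.02626 hr⁻¹
Fraction remaining after one interval: e^(−kτ) = e^(−0.02626 × 33.0) = 0.4204
R = 1 / (1 − 0.4204) = 1.725
Css,max = 46.5 × 1.725 ≈ 80.2 µg/L

80.2 µg/L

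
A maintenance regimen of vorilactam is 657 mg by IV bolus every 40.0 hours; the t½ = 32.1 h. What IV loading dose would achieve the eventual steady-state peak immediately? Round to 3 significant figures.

1140 mg

k = ln 2 / 32.1 = 0.02159 h⁻¹
Accumulation ratio R = 1 / (1 − e^(−kτ)) = 1 / (1 − e^(−0.02159×40.0)) = 1 / (1 − 0.4216) = 1.729
Loading dose = maintenance dose × R = 657 × 1.729 ≈ 1140 mg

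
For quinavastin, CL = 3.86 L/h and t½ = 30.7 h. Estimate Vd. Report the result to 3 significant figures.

171 L

k = ln 2 / t½ = ln 2 / 30.7 = 0.02258 h⁻¹
V = CL / k = 3.86 / 0.02258 ≈ 171 L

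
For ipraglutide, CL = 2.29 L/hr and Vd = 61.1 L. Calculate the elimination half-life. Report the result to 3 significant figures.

18.5 hours

k = CL / V = 2.29 / 61.1 = 0.03748 hr⁻¹
t½ = ln 2 / k = ln 2 / 0.03748 ≈ 18.5 hours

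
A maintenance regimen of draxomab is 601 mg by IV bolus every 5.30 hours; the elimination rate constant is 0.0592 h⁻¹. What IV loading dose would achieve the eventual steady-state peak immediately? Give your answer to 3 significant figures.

Accumulation ratio R = 1 / (1 − e^(−kτ)) = 1 / (1 − e^(−0.05920×5.30)) = 1 / (1 − 0.7307) = 3.713
Loading dose = maintenance dose × R = 601 × 3.713 ≈ 2230 mg

2230 mg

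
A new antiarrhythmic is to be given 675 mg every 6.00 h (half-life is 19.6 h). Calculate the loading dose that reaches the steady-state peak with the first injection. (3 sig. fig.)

3530 mg

k = ln 2 / 19.6 = 0.03536 h⁻¹
Accumulation ratio R = 1 / (1 − e^(−kτ)) = 1 / (1 − e^(−0.03536×6.00)) = 1 / (1 − 0.8088) = 5.230
Loading dose = maintenance dose × R = 675 × 5.230 ≈ 3530 mg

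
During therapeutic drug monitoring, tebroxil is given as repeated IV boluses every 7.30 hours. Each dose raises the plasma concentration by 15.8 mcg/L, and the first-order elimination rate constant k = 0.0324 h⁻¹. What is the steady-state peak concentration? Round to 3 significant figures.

75.0 mcg/L

Fraction remaining after one interval: e^(−kτ) = e^(−0.03240 × 7.30) = 0.7894
R = 1 / (1 − 0.7894) = 4.748
Css,max = 15.8 × 4.748 ≈ 75.0 mcg/L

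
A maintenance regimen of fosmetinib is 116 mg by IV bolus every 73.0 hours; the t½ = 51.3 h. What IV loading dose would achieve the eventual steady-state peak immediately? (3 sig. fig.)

k = ln 2 / 51.3 = 0.01351 h⁻¹
Accumulation ratio R = 1 / (1 − e^(−kτ)) = 1 / (1 − e^(−0.01351×73.0)) = 1 / (1 − 0.3729) = 1.595
Loading dose = maintenance dose × R = 116 × 1.595 ≈ 185 mg

185 mg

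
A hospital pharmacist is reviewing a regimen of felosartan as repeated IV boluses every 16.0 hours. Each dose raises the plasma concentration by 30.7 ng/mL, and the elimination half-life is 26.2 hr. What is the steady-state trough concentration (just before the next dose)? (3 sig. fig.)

58.3 ng/mL

k = ln 2 / 26.2 = 0.02646 hr⁻¹
Fraction remaining after one interval: e^(−kτ) = e^(−0.02646 × 16.0) = 0.6549
R = 1 / (1 − 0.6549) = 2.898
Css,max = 30.7 × 2.898 = 88.96 ng/mL
Css,min = Css,max × e^(−kτ) = 88.96 × 0.6549 ≈ 58.3 ng/mL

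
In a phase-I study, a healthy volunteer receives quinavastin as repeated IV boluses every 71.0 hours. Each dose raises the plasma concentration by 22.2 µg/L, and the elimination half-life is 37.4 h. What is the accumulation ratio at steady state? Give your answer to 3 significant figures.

k = ln 2 / 37.4 = 0.01853 h⁻¹
Fraction remaining after one interval: e^(−kτ) = e^(−0.01853 × 71.0) = 0.2682
R = 1 / (1 − 0.2682) = 1 / 0.7318 ≈ 1.37

1.37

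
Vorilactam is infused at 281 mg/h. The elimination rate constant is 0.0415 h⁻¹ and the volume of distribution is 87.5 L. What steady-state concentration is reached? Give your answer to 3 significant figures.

77.4 µg/mL

CL = k · V = 0.0415 × 87.5 = 3.631 L/h
Css = rate / CL = 281 / 3.631 ≈ 77.4 µg/mL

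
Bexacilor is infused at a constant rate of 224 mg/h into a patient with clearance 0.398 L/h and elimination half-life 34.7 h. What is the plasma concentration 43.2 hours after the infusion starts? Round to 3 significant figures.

Css = rate / CL = 224 / 0.398 = 562.8 µg/mL
k = ln 2 / 34.7 = 0.01998 h⁻¹
C(t) = Css (1 − e^(−kt)) = 562.8 × (1 − e^(−0.8629)) = 562.8 × 0.5781 ≈ 325 µg/mL

325 µg/mL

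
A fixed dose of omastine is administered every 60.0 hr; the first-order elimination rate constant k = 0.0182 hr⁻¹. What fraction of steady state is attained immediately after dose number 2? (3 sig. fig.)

f_n = 1 − e^(−nkτ) = 1 − e^(−2 × 0.01820 × 60.0) = 1 − e^(−2.184) = 1 − 0.1126 ≈ 0.887

0.887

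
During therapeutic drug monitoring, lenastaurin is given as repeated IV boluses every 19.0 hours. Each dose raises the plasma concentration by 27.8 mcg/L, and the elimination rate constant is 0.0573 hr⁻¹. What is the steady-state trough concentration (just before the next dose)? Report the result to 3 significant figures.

Fraction remaining after one interval: e^(−kτ) = e^(−0.05730 × 19.0) = 0.3367
R = 1 / (1 − 0.3367) = 1.508
Css,max = 27.8 × 1.508 = 41.91 mcg/L
Css,min = Css,max × e^(−kτ) = 41.91 × 0.3367 ≈ 14.1 mcg/L

14.1 mcg/L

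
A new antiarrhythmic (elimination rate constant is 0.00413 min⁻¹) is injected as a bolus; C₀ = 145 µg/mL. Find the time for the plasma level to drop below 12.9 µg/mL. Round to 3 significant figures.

586 minutes

C(t) = C₀ e^(−kt)  ⇒  t = ln(C₀/C) / k
t = ln(145/12.9) / 0.004130 = 2.420 / 0.004130 ≈ 586 minutes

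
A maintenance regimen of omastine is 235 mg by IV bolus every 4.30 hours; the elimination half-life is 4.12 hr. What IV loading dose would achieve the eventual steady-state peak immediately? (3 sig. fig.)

k = ln 2 / 4.12 = 0.1682 hr⁻¹
Accumulation ratio R = 1 / (1 − e^(−kτ)) = 1 / (1 − e^(−0.1682×4.30)) = 1 / (1 − 0.4851) = 1.942
Loading dose = maintenance dose × R = 235 × 1.942 ≈ 456 mg

456 mg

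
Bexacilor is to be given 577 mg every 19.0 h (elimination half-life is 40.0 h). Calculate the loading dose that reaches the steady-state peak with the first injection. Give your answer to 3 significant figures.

2060 mg

k = ln 2 / 40.0 = 0.01733 h⁻¹
Accumulation ratio R = 1 / (1 − e^(−kτ)) = 1 / (1 − e^(−0.01733×19.0)) = 1 / (1 − 0.7195) = 3.565
Loading dose = maintenance dose × R = 577 × 3.565 ≈ 2060 mg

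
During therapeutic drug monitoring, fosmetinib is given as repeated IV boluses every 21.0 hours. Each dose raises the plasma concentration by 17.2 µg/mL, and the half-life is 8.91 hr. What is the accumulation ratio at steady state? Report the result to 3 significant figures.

1.24

k = ln 2 / 8.91 = 0.07779 hr⁻¹
Fraction remaining after one interval: e^(−kτ) = e^(−0.07779 × 21.0) = 0.1952
R = 1 / (1 − 0.1952) = 1 / 0.8048 ≈ 1.24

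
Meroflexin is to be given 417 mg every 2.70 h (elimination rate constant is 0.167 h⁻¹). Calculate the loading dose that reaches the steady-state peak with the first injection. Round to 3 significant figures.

1150 mg

Accumulation ratio R = 1 / (1 − e^(−kτ)) = 1 / (1 − e^(−0.1670×2.70)) = 1 / (1 − 0.6371) = 2.755
Loading dose = maintenance dose × R = 417 × 2.755 ≈ 1150 mg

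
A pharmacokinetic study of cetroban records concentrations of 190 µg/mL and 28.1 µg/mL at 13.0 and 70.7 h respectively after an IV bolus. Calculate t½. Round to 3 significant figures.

20.9 hours

k = ln(C₁/C₂) / (t₂ − t₁) = ln(190/28.1) / (70.7 − 13.0)
  = 1.911 / 57.70 = 0.03312 h⁻¹
t½ = ln 2 / k = ln 2 / 0.03312 ≈ 20.9 hours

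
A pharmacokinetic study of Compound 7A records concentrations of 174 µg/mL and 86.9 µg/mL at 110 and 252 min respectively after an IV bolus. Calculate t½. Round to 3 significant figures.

142 minutes

k = ln(C₁/C₂) / (t₂ − t₁) = ln(174/86.9) / (252 − 110)
  = 0.6943 / 142.0 = 0.004889 min⁻¹
t½ = ln 2 / k = ln 2 / 0.004889 ≈ 142 minutes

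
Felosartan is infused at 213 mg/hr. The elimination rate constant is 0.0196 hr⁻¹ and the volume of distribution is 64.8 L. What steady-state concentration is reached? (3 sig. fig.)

CL = k · V = 0.0196 × 64.8 = 1.270 L/hr
Css = rate / CL = 213 / 1.270 ≈ 168 µg/mL

168 µg/mL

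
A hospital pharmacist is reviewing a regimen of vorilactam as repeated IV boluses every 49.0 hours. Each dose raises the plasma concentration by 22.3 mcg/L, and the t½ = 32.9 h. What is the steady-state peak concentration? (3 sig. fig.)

34.6 mcg/L

k = ln 2 / 32.9 = 0.02107 h⁻¹
Fraction remaining after one interval: e^(−kτ) = e^(−0.02107 × 49.0) = 0.3562
R = 1 / (1 − 0.3562) = 1.553
Css,max = 22.3 × 1.553 ≈ 34.6 mcg/L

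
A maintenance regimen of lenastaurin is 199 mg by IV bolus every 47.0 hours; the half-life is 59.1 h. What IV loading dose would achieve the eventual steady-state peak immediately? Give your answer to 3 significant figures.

k = ln 2 / 59.1 = 0.01173 h⁻¹
Accumulation ratio R = 1 / (1 − e^(−kτ)) = 1 / (1 − e^(−0.01173×47.0)) = 1 / (1 − 0.5762) = 2.360
Loading dose = maintenance dose × R = 199 × 2.360 ≈ 470 mg

470 mg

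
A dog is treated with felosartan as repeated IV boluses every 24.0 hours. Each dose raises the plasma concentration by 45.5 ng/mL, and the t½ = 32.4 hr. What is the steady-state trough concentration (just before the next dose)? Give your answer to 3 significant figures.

k = ln 2 / 32.4 = 0.02139 hr⁻¹
Fraction remaining after one interval: e^(−kτ) = e^(−0.02139 × 24.0) = 0.5984
R = 1 / (1 − 0.5984) = 2.490
Css,max = 45.5 × 2.490 = 113.3 ng/mL
Css,min = Css,max × e^(−kτ) = 113.3 × 0.5984 ≈ 67.8 ng/mL

67.8 ng/mL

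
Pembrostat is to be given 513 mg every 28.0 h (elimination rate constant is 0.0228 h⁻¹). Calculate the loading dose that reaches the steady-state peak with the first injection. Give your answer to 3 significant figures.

Accumulation ratio R = 1 / (1 − e^(−kτ)) = 1 / (1 − e^(−0.02280×28.0)) = 1 / (1 − 0.5281) = 2.119
Loading dose = maintenance dose × R = 513 × 2.119 ≈ 1090 mg

1090 mg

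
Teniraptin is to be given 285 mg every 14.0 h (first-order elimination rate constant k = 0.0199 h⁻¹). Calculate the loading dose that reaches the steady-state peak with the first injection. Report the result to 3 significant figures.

1170 mg

Accumulation ratio R = 1 / (1 − e^(−kτ)) = 1 / (1 − e^(−0.01990×14.0)) = 1 / (1 − 0.7568) = 4.113
Loading dose = maintenance dose × R = 285 × 4.113 ≈ 1170 mg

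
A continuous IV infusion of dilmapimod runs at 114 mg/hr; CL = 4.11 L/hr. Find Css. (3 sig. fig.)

27.7 µg/mL

Css = infusion rate / CL = 114 / 4.11 ≈ 27.7 µg/mL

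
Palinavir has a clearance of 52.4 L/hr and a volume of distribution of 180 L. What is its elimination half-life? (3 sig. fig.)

2.38 hours

k = CL / V = 52.4 / 180 = 0.2911 hr⁻¹
t½ = ln 2 / k = ln 2 / 0.2911 ≈ 2.38 hours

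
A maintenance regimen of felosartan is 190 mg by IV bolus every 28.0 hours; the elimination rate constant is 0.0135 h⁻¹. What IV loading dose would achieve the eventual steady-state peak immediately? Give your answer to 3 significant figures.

604 mg

Accumulation ratio R = 1 / (1 − e^(−kτ)) = 1 / (1 − e^(−0.01350×28.0)) = 1 / (1 − 0.6852) = 3.177
Loading dose = maintenance dose × R = 190 × 3.177 ≈ 604 mg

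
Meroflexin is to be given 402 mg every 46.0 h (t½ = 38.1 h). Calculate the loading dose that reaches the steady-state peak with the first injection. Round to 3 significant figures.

709 mg

k = ln 2 / 38.1 = 0.01819 h⁻¹
Accumulation ratio R = 1 / (1 − e^(−kτ)) = 1 / (1 − e^(−0.01819×46.0)) = 1 / (1 − 0.4331) = 1.764
Loading dose = maintenance dose × R = 402 × 1.764 ≈ 709 mg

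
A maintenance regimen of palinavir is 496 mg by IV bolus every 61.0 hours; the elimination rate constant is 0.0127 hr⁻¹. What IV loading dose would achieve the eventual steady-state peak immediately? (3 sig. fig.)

Accumulation ratio R = 1 / (1 − e^(−kτ)) = 1 / (1 − e^(−0.01270×61.0)) = 1 / (1 − 0.4608) = 1.855
Loading dose = maintenance dose × R = 496 × 1.855 ≈ 920 mg

920 mg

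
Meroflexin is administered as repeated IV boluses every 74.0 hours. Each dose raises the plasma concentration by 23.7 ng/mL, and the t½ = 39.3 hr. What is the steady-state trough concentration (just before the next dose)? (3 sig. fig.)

k = ln 2 / 39.3 = 0.01764 hr⁻¹
Fraction remaining after one interval: e^(−kτ) = e^(−0.01764 × 74.0) = 0.2711
R = 1 / (1 − 0.2711) = 1.372
Css,max = 23.7 × 1.372 = 32.52 ng/mL
Css,min = Css,max × e^(−kτ) = 32.52 × 0.2711 ≈ 8.82 ng/mL

8.82 ng/mL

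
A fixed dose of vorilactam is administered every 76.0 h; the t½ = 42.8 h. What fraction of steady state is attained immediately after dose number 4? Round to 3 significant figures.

k = ln 2 / 42.8 = 0.01620 h⁻¹
f_n = 1 − e^(−nkτ) = 1 − e^(−4 × 0.01620 × 76.0) = 1 − e^(−4.923) = 1 − 0.007275 ≈ 0.993

0.993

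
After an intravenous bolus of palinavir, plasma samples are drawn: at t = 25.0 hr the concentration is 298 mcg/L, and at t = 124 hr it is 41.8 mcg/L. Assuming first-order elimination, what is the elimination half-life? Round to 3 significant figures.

k = ln(C₁/C₂) / (t₂ − t₁) = ln(298/41.8) / (124 − 25.0)
  = 1.964 / 99.00 = 0.01984 hr⁻¹
t½ = ln 2 / k = ln 2 / 0.01984 ≈ 34.9 hours

34.9 hours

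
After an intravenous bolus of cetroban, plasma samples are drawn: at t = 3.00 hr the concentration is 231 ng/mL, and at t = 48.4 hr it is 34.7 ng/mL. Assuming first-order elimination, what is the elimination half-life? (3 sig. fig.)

k = ln(C₁/C₂) / (t₂ − t₁) = ln(231/34.7) / (48.4 − 3.00)
  = 1.896 / 45.40 = 0.04176 hr⁻¹
t½ = ln 2 / k = ln 2 / 0.04176 ≈ 16.6 hours

16.6 hours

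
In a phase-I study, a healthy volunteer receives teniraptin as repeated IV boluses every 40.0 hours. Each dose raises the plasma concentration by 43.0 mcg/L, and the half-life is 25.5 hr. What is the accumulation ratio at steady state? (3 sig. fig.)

1.51

k = ln 2 / 25.5 = 0.02718 hr⁻¹
Fraction remaining after one interval: e^(−kτ) = e^(−0.02718 × 40.0) = 0.3371
R = 1 / (1 − 0.3371) = 1 / 0.6629 ≈ 1.51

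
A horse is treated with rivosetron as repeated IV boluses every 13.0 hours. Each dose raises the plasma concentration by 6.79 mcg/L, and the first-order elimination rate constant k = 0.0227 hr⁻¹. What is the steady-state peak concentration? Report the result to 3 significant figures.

26.6 mcg/L

Fraction remaining after one interval: e^(−kτ) = e^(−0.02270 × 13.0) = 0.7445
R = 1 / (1 − 0.7445) = 3.913
Css,max = 6.79 × 3.913 ≈ 26.6 mcg/L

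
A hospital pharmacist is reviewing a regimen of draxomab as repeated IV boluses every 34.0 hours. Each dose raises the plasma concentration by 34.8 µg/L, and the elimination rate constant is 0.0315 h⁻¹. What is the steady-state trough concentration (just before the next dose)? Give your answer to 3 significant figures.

18.1 µg/L

Fraction remaining after one interval: e^(−kτ) = e^(−0.03150 × 34.0) = 0.3427
R = 1 / (1 − 0.3427) = 1.521
Css,max = 34.8 × 1.521 = 52.94 µg/L
Css,min = Css,max × e^(−kτ) = 52.94 × 0.3427 ≈ 18.1 µg/L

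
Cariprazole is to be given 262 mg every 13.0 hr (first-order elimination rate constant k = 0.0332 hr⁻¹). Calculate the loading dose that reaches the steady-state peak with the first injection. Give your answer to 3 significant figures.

747 mg

Accumulation ratio R = 1 / (1 − e^(−kτ)) = 1 / (1 − e^(−0.03320×13.0)) = 1 / (1 − 0.6495) = 2.853
Loading dose = maintenance dose × R = 262 × 2.853 ≈ 747 mg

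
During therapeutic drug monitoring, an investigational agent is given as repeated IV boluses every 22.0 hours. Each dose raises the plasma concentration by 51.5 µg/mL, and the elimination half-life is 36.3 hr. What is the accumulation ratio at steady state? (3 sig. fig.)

2.92

k = ln 2 / 36.3 = 0.01909 hr⁻¹
Fraction remaining after one interval: e^(−kτ) = e^(−0.01909 × 22.0) = 0.6570
R = 1 / (1 − 0.6570) = 1 / 0.3430 ≈ 2.92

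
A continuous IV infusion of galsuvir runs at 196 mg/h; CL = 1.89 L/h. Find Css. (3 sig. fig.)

Css = infusion rate / CL = 196 / 1.89 ≈ 104 mg/L

104 mg/L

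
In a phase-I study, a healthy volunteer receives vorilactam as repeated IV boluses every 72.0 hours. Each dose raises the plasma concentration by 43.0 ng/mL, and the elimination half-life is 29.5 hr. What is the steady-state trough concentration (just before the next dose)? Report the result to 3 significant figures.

k = ln 2 / 29.5 = 0.02350 hr⁻¹
Fraction remaining after one interval: e^(−kτ) = e^(−0.02350 × 72.0) = 0.1842
R = 1 / (1 − 0.1842) = 1.226
Css,max = 43.0 × 1.226 = 52.71 ng/mL
Css,min = Css,max × e^(−kτ) = 52.71 × 0.1842 ≈ 9.71 ng/mL

9.71 ng/mL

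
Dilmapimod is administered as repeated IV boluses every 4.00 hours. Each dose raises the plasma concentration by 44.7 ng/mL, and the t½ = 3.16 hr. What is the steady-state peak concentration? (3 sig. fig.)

k = ln 2 / 3.16 = 0.2194 hr⁻¹
Fraction remaining after one interval: e^(−kτ) = e^(−0.2194 × 4.00) = 0.4159
R = 1 / (1 − 0.4159) = 1.712
Css,max = 44.7 × 1.712 ≈ 76.5 ng/mL

76.5 ng/mL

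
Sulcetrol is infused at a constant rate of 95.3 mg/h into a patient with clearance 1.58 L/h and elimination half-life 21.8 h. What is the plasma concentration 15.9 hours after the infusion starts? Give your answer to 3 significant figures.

23.9 µg/mL

Css = rate / CL = 95.3 / 1.58 = 60.32 µg/mL
k = ln 2 / 21.8 = 0.03180 h⁻¹
C(t) = Css (1 − e^(−kt)) = 60.32 × (1 − e^(−0.5056)) = 60.32 × 0.3968 ≈ 23.9 µg/mL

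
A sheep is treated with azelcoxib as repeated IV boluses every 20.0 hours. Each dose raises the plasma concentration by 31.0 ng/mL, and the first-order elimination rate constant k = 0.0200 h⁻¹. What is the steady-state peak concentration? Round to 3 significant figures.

Fraction remaining after one interval: e^(−kτ) = e^(−0.02000 × 20.0) = 0.6703
R = 1 / (1 − 0.6703) = 3.033
Css,max = 31.0 × 3.033 ≈ 94.0 ng/mL

94.0 ng/mL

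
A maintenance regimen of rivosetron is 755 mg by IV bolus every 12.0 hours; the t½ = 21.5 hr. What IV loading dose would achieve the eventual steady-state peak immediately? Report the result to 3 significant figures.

2350 mg

k = ln 2 / 21.5 = 0.03224 hr⁻¹
Accumulation ratio R = 1 / (1 − e^(−kτ)) = 1 / (1 − e^(−0.03224×12.0)) = 1 / (1 − 0.6792) = 3.117
Loading dose = maintenance dose × R = 755 × 3.117 ≈ 2350 mg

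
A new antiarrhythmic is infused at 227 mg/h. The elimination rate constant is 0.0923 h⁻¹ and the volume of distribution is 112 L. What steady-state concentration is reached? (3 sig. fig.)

CL = k · V = 0.0923 × 112 = 10.34 L/h
Css = rate / CL = 227 / 10.34 ≈ 22.0 µg/mL

22.0 µg/mL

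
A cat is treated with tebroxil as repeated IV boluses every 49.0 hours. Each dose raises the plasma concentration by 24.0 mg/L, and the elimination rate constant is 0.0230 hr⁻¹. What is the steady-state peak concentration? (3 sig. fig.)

Fraction remaining after one interval: e^(−kτ) = e^(−0.02300 × 49.0) = 0.3240
R = 1 / (1 − 0.3240) = 1.479
Css,max = 24.0 × 1.479 ≈ 35.5 mg/L

35.5 mg/L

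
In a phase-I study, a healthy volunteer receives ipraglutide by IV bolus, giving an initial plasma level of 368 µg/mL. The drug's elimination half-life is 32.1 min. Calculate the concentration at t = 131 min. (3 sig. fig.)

21.7 µg/mL

k = ln 2 / 32.1 = 0.02159 min⁻¹
C(t) = C₀ e^(−kt) = 368 × e^(−0.02159 × 131) = 368 × e^(−2.829) = 368 × 0.05909 ≈ 21.7 µg/mL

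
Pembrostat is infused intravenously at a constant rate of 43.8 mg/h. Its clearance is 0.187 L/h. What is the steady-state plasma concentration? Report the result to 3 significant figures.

Css = infusion rate / CL = 43.8 / 0.187 ≈ 234 µg/mL

234 µg/mL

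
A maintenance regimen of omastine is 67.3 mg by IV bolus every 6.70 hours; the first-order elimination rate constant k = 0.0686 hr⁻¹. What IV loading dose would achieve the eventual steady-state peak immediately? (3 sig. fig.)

183 mg

Accumulation ratio R = 1 / (1 − e^(−kτ)) = 1 / (1 − e^(−0.06860×6.70)) = 1 / (1 − 0.6315) = 2.714
Loading dose = maintenance dose × R = 67.3 × 2.714 ≈ 183 mg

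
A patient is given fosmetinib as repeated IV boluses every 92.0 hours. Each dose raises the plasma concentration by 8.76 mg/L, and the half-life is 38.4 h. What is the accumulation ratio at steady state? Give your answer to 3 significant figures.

k = ln 2 / 38.4 = 0.01805 h⁻¹
Fraction remaining after one interval: e^(−kτ) = e^(−0.01805 × 92.0) = 0.1900
R = 1 / (1 − 0.1900) = 1 / 0.8100 ≈ 1.23

1.23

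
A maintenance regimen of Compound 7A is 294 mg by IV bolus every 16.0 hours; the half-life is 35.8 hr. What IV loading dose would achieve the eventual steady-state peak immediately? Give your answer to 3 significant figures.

1100 mg

k = ln 2 / 35.8 = 0.01936 hr⁻¹
Accumulation ratio R = 1 / (1 − e^(−kτ)) = 1 / (1 − e^(−0.01936×16.0)) = 1 / (1 − 0.7336) = 3.754
Loading dose = maintenance dose × R = 294 × 3.754 ≈ 1100 mg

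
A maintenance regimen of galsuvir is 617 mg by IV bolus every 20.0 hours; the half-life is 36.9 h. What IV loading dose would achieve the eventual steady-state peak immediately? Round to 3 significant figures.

k = ln 2 / 36.9 = 0.01878 h⁻¹
Accumulation ratio R = 1 / (1 − e^(−kτ)) = 1 / (1 − e^(−0.01878×20.0)) = 1 / (1 − 0.6868) = 3.193
Loading dose = maintenance dose × R = 617 × 3.193 ≈ 1970 mg

1970 mg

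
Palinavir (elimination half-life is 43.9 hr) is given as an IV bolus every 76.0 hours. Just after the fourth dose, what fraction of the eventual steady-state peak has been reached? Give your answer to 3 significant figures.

0.992

k = ln 2 / 43.9 = 0.01579 hr⁻¹
f_n = 1 − e^(−nkτ) = 1 − e^(−4 × 0.01579 × 76.0) = 1 − e^(−4.800) = 1 − 0.008230 ≈ 0.992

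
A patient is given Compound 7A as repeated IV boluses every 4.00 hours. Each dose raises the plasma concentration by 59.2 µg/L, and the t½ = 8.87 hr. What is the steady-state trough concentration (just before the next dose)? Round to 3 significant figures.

k = ln 2 / 8.87 = 0.07815 hr⁻¹
Fraction remaining after one interval: e^(−kτ) = e^(−0.07815 × 4.00) = 0.7316
R = 1 / (1 − 0.7316) = 3.725
Css,max = 59.2 × 3.725 = 220.5 µg/L
Css,min = Css,max × e^(−kτ) = 220.5 × 0.7316 ≈ 161 µg/L

161 µg/L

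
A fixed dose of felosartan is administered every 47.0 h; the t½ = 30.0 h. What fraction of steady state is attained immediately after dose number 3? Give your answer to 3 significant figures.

0.962

k = ln 2 / 30.0 = 0.02310 h⁻¹
f_n = 1 − e^(−nkτ) = 1 − e^(−3 × 0.02310 × 47.0) = 1 − e^(−3.258) = 1 − 0.03847 ≈ 0.962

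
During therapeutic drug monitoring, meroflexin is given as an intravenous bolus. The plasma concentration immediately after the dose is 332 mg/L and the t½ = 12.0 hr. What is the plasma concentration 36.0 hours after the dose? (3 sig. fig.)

k = ln 2 / 12.0 = 0.05776 hr⁻¹
C(t) = C₀ e^(−kt) = 332 × e^(−0.05776 × 36.0) = 332 × e^(−2.079) = 332 × 0.1250 ≈ 41.5 mg/L

41.5 mg/L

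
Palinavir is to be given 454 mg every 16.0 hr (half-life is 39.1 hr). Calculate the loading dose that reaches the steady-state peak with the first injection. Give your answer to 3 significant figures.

1840 mg

k = ln 2 / 39.1 = 0.01773 hr⁻¹
Accumulation ratio R = 1 / (1 − e^(−kτ)) = 1 / (1 − e^(−0.01773×16.0)) = 1 / (1 − 0.7530) = 4.049
Loading dose = maintenance dose × R = 454 × 4.049 ≈ 1840 mg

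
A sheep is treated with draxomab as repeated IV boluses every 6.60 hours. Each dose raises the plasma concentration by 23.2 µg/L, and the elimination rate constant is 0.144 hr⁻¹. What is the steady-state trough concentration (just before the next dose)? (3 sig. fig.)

Fraction remaining after one interval: e^(−kτ) = e^(−0.1440 × 6.60) = 0.3866
R = 1 / (1 − 0.3866) = 1.630
Css,max = 23.2 × 1.630 = 37.82 µg/L
Css,min = Css,max × e^(−kτ) = 37.82 × 0.3866 ≈ 14.6 µg/L

14.6 µg/L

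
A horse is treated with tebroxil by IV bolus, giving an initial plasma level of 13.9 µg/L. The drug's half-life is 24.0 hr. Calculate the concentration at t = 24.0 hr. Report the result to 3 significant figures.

k = ln 2 / 24.0 = 0.02888 hr⁻¹
C(t) = C₀ e^(−kt) = 13.9 × e^(−0.02888 × 24.0) = 13.9 × e^(−0.6931) = 13.9 × 0.5000 ≈ 6.95 µg/L

6.95 µg/L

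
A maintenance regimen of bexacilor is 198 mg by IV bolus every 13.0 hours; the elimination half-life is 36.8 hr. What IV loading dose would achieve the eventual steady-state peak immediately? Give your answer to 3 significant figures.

k = ln 2 / 36.8 = 0.01884 hr⁻¹
Accumulation ratio R = 1 / (1 − e^(−kτ)) = 1 / (1 − e^(−0.01884×13.0)) = 1 / (1 − 0.7828) = 4.604
Loading dose = maintenance dose × R = 198 × 4.604 ≈ 912 mg

912 mg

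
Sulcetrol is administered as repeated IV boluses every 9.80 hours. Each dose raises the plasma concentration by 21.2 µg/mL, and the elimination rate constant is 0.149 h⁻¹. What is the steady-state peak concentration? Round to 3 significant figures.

27.6 µg/mL

Fraction remaining after one interval: e^(−kτ) = e^(−0.1490 × 9.80) = 0.2322
R = 1 / (1 − 0.2322) = 1.302
Css,max = 21.2 × 1.302 ≈ 27.6 µg/mL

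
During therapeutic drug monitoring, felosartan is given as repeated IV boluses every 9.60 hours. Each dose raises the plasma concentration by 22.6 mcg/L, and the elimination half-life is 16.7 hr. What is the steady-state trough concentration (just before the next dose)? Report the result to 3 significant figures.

k = ln 2 / 16.7 = 0.04151 hr⁻¹
Fraction remaining after one interval: e^(−kτ) = e^(−0.04151 × 9.60) = 0.6714
R = 1 / (1 − 0.6714) = 3.043
Css,max = 22.6 × 3.043 = 68.77 mcg/L
Css,min = Css,max × e^(−kτ) = 68.77 × 0.6714 ≈ 46.2 mcg/L

46.2 mcg/L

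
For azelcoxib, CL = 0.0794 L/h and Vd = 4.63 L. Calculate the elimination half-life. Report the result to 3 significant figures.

40.4 hours

k = CL / V = 0.0794 / 4.63 = 0.01715 h⁻¹
t½ = ln 2 / k = ln 2 / 0.01715 ≈ 40.4 hours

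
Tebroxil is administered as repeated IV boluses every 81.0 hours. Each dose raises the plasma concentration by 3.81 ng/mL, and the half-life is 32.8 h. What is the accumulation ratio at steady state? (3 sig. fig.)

k = ln 2 / 32.8 = 0.02113 h⁻¹
Fraction remaining after one interval: e^(−kτ) = e^(−0.02113 × 81.0) = 0.1806
R = 1 / (1 − 0.1806) = 1 / 0.8194 ≈ 1.22

1.22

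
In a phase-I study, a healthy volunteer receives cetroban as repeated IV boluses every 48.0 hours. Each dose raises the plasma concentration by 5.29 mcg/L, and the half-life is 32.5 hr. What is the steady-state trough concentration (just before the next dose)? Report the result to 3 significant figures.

k = ln 2 / 32.5 = 0.02133 hr⁻¹
Fraction remaining after one interval: e^(−kτ) = e^(−0.02133 × 48.0) = 0.3593
R = 1 / (1 − 0.3593) = 1.561
Css,max = 5.29 × 1.561 = 8.256 mcg/L
Css,min = Css,max × e^(−kτ) = 8.256 × 0.3593 ≈ 2.97 mcg/L

2.97 mcg/L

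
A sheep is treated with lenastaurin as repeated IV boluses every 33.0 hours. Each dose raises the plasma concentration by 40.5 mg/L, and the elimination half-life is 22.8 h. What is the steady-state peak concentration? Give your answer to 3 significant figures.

k = ln 2 / 22.8 = 0.03040 h⁻¹
Fraction remaining after one interval: e^(−kτ) = e^(−0.03040 × 33.0) = 0.3667
R = 1 / (1 − 0.3667) = 1.579
Css,max = 40.5 × 1.579 ≈ 63.9 mg/L

63.9 mg/L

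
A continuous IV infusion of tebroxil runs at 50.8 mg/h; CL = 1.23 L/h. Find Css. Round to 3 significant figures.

41.3 µg/mL

Css = infusion rate / CL = 50.8 / 1.23 ≈ 41.3 µg/mL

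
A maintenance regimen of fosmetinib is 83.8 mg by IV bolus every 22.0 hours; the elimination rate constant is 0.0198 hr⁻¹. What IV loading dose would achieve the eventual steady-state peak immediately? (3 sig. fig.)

Accumulation ratio R = 1 / (1 − e^(−kτ)) = 1 / (1 − e^(−0.01980×22.0)) = 1 / (1 − 0.6469) = 2.832
Loading dose = maintenance dose × R = 83.8 × 2.832 ≈ 237 mg

237 mg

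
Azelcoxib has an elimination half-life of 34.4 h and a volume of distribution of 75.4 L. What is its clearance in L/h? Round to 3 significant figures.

1.52 L/h

k = ln 2 / t½ = ln 2 / 34.4 = 0.02015 h⁻¹
CL = k · V = 0.02015 × 75.4 ≈ 1.52 L/h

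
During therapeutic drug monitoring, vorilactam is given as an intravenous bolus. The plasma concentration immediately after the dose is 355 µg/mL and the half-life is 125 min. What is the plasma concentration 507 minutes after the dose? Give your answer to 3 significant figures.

21.3 µg/mL

k = ln 2 / 125 = 0.005545 min⁻¹
C(t) = C₀ e^(−kt) = 355 × e^(−0.005545 × 507) = 355 × e^(−2.811) = 355 × 0.06012 ≈ 21.3 µg/mL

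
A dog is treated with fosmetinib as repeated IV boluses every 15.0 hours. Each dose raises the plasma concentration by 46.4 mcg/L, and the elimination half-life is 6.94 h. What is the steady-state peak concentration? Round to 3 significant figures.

k = ln 2 / 6.94 = 0.09988 h⁻¹
Fraction remaining after one interval: e^(−kτ) = e^(−0.09988 × 15.0) = 0.2235
R = 1 / (1 − 0.2235) = 1.288
Css,max = 46.4 × 1.288 ≈ 59.8 mcg/L

59.8 mcg/L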